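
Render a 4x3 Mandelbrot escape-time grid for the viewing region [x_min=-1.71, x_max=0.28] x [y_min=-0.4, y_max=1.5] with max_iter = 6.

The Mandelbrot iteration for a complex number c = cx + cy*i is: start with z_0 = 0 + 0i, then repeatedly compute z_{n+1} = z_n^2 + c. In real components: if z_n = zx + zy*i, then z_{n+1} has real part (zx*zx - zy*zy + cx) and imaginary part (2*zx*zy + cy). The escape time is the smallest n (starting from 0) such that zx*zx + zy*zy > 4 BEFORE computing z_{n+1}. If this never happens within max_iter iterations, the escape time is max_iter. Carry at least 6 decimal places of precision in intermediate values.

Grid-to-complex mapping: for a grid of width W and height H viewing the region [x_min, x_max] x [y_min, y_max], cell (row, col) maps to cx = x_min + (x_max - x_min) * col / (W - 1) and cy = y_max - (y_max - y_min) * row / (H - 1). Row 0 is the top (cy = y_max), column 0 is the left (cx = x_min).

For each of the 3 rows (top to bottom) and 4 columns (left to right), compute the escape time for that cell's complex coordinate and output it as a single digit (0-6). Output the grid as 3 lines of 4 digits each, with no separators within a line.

Answer: 1222
3566
3666

Derivation:
(row=0, col=0): c = -1.7100 + 1.5000i → escape time 1
(row=0, col=1): c = -1.0467 + 1.5000i → escape time 2
(row=0, col=2): c = -0.3833 + 1.5000i → escape time 2
(row=0, col=3): c = 0.2800 + 1.5000i → escape time 2
(row=1, col=0): c = -1.7100 + 0.5500i → escape time 3
(row=1, col=1): c = -1.0467 + 0.5500i → escape time 5
(row=1, col=2): c = -0.3833 + 0.5500i → escape time 6
(row=1, col=3): c = 0.2800 + 0.5500i → escape time 6
(row=2, col=0): c = -1.7100 + -0.4000i → escape time 3
(row=2, col=1): c = -1.0467 + -0.4000i → escape time 6
(row=2, col=2): c = -0.3833 + -0.4000i → escape time 6
(row=2, col=3): c = 0.2800 + -0.4000i → escape time 6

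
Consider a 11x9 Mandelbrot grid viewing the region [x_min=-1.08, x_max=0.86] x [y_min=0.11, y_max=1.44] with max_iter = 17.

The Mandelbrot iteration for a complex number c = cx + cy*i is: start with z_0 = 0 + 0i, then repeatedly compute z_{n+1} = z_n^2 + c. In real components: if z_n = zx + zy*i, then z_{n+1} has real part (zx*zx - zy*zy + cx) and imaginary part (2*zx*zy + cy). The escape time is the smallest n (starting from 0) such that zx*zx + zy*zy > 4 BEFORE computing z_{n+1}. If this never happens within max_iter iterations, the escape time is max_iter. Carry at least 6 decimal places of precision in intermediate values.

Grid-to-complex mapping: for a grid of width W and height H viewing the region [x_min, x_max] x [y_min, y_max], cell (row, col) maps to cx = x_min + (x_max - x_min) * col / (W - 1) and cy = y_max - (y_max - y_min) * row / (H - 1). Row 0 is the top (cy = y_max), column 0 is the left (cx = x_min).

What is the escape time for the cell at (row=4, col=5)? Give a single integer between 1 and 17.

Answer: 17

Derivation:
z_0 = 0 + 0i, c = -0.1100 + 0.7750i
Iter 1: z = -0.1100 + 0.7750i, |z|^2 = 0.6127
Iter 2: z = -0.6985 + 0.6045i, |z|^2 = 0.8534
Iter 3: z = 0.0125 + -0.0695i, |z|^2 = 0.0050
Iter 4: z = -0.1147 + 0.7733i, |z|^2 = 0.6111
Iter 5: z = -0.6948 + 0.5977i, |z|^2 = 0.8399
Iter 6: z = 0.0155 + -0.0555i, |z|^2 = 0.0033
Iter 7: z = -0.1128 + 0.7733i, |z|^2 = 0.6107
Iter 8: z = -0.6952 + 0.6005i, |z|^2 = 0.8439
Iter 9: z = 0.0127 + -0.0600i, |z|^2 = 0.0038
Iter 10: z = -0.1134 + 0.7735i, |z|^2 = 0.6111
Iter 11: z = -0.6954 + 0.5995i, |z|^2 = 0.8430
Iter 12: z = 0.0141 + -0.0588i, |z|^2 = 0.0037
Iter 13: z = -0.1133 + 0.7733i, |z|^2 = 0.6109
Iter 14: z = -0.6952 + 0.5998i, |z|^2 = 0.8431
Iter 15: z = 0.0135 + -0.0590i, |z|^2 = 0.0037
Iter 16: z = -0.1133 + 0.7734i, |z|^2 = 0.6110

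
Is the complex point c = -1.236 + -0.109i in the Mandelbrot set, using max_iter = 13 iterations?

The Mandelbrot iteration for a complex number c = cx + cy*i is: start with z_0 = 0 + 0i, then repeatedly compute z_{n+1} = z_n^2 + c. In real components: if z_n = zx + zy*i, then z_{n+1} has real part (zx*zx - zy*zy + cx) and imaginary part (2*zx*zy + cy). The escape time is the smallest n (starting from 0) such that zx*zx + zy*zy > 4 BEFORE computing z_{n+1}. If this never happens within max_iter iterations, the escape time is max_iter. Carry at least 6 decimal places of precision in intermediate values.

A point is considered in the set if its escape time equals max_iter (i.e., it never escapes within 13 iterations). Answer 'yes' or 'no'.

Answer: yes

Derivation:
z_0 = 0 + 0i, c = -1.2360 + -0.1090i
Iter 1: z = -1.2360 + -0.1090i, |z|^2 = 1.5396
Iter 2: z = 0.2798 + 0.1604i, |z|^2 = 0.1040
Iter 3: z = -1.1834 + -0.0192i, |z|^2 = 1.4009
Iter 4: z = 0.1642 + -0.0635i, |z|^2 = 0.0310
Iter 5: z = -1.2131 + -0.1299i, |z|^2 = 1.4884
Iter 6: z = 0.2187 + 0.2061i, |z|^2 = 0.0903
Iter 7: z = -1.2306 + -0.0189i, |z|^2 = 1.5148
Iter 8: z = 0.2781 + -0.0626i, |z|^2 = 0.0813
Iter 9: z = -1.1626 + -0.1438i, |z|^2 = 1.3723
Iter 10: z = 0.0949 + 0.2254i, |z|^2 = 0.0598
Iter 11: z = -1.2778 + -0.0662i, |z|^2 = 1.6371
Iter 12: z = 0.3923 + 0.0602i, |z|^2 = 0.1576
Did not escape in 13 iterations → in set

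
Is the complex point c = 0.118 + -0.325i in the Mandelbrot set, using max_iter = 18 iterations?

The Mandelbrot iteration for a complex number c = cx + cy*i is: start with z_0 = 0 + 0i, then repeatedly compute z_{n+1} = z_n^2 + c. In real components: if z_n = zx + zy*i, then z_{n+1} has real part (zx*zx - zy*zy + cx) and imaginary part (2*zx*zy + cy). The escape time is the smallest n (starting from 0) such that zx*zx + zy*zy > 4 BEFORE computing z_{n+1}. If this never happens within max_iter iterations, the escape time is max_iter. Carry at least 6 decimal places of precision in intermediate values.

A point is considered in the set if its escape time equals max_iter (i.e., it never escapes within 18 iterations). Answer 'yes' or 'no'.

Answer: yes

Derivation:
z_0 = 0 + 0i, c = 0.1180 + -0.3250i
Iter 1: z = 0.1180 + -0.3250i, |z|^2 = 0.1195
Iter 2: z = 0.0263 + -0.4017i, |z|^2 = 0.1621
Iter 3: z = -0.0427 + -0.3461i, |z|^2 = 0.1216
Iter 4: z = 0.0000 + -0.2955i, |z|^2 = 0.0873
Iter 5: z = 0.0307 + -0.3250i, |z|^2 = 0.1066
Iter 6: z = 0.0133 + -0.3450i, |z|^2 = 0.1192
Iter 7: z = -0.0008 + -0.3342i, |z|^2 = 0.1117
Iter 8: z = 0.0063 + -0.3245i, |z|^2 = 0.1053
Iter 9: z = 0.0128 + -0.3291i, |z|^2 = 0.1085
Iter 10: z = 0.0099 + -0.3334i, |z|^2 = 0.1113
Iter 11: z = 0.0069 + -0.3316i, |z|^2 = 0.1100
Iter 12: z = 0.0081 + -0.3296i, |z|^2 = 0.1087
Iter 13: z = 0.0094 + -0.3303i, |z|^2 = 0.1092
Iter 14: z = 0.0090 + -0.3312i, |z|^2 = 0.1098
Iter 15: z = 0.0084 + -0.3309i, |z|^2 = 0.1096
Iter 16: z = 0.0086 + -0.3305i, |z|^2 = 0.1093
Iter 17: z = 0.0088 + -0.3307i, |z|^2 = 0.1094
Did not escape in 18 iterations → in set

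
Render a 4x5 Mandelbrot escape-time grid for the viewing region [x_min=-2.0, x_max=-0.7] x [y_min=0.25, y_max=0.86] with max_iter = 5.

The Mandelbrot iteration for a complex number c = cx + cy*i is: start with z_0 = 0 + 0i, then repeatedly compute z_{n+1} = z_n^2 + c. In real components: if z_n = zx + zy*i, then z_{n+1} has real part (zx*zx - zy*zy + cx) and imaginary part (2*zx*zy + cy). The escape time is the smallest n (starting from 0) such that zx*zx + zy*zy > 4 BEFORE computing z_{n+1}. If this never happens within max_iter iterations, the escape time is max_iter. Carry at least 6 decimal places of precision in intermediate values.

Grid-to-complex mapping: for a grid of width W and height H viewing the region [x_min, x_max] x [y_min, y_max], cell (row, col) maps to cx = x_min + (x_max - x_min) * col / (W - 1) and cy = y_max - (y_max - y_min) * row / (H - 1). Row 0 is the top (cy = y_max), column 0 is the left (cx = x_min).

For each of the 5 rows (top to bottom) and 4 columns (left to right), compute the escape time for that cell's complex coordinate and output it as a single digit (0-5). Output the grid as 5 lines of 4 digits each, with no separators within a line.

(row=0, col=0): c = -2.0000 + 0.8600i → escape time 1
(row=0, col=1): c = -1.5667 + 0.8600i → escape time 3
(row=0, col=2): c = -1.1333 + 0.8600i → escape time 3
(row=0, col=3): c = -0.7000 + 0.8600i → escape time 4
(row=1, col=0): c = -2.0000 + 0.7075i → escape time 1
(row=1, col=1): c = -1.5667 + 0.7075i → escape time 3
(row=1, col=2): c = -1.1333 + 0.7075i → escape time 3
(row=1, col=3): c = -0.7000 + 0.7075i → escape time 5
(row=2, col=0): c = -2.0000 + 0.5550i → escape time 1
(row=2, col=1): c = -1.5667 + 0.5550i → escape time 3
(row=2, col=2): c = -1.1333 + 0.5550i → escape time 4
(row=2, col=3): c = -0.7000 + 0.5550i → escape time 5
(row=3, col=0): c = -2.0000 + 0.4025i → escape time 1
(row=3, col=1): c = -1.5667 + 0.4025i → escape time 4
(row=3, col=2): c = -1.1333 + 0.4025i → escape time 5
(row=3, col=3): c = -0.7000 + 0.4025i → escape time 5
(row=4, col=0): c = -2.0000 + 0.2500i → escape time 1
(row=4, col=1): c = -1.5667 + 0.2500i → escape time 5
(row=4, col=2): c = -1.1333 + 0.2500i → escape time 5
(row=4, col=3): c = -0.7000 + 0.2500i → escape time 5

Answer: 1334
1335
1345
1455
1555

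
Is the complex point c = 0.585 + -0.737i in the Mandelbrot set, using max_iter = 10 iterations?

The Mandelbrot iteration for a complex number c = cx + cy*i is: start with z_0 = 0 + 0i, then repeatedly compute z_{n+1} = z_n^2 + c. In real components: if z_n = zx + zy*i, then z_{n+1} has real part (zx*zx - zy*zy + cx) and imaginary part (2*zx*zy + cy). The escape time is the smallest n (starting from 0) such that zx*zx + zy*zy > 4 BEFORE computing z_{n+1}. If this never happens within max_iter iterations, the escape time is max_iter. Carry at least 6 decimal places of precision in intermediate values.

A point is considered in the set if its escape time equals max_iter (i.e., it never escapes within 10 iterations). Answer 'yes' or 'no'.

z_0 = 0 + 0i, c = 0.5850 + -0.7370i
Iter 1: z = 0.5850 + -0.7370i, |z|^2 = 0.8854
Iter 2: z = 0.3841 + -1.5993i, |z|^2 = 2.7052
Iter 3: z = -1.8252 + -1.9654i, |z|^2 = 7.1944
Escaped at iteration 3

Answer: no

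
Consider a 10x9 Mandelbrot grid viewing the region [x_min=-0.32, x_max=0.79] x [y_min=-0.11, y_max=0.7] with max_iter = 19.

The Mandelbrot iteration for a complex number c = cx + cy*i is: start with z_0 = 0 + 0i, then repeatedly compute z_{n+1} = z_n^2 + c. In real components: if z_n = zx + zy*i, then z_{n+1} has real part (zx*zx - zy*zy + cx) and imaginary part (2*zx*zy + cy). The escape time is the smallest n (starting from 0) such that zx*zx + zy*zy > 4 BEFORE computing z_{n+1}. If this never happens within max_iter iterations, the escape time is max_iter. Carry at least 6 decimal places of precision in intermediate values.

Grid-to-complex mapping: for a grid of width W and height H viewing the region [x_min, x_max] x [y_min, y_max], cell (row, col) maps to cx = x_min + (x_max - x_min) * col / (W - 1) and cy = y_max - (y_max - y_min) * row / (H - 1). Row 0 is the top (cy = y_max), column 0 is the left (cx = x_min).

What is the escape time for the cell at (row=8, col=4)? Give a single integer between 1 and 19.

z_0 = 0 + 0i, c = 0.1733 + -0.1100i
Iter 1: z = 0.1733 + -0.1100i, |z|^2 = 0.0421
Iter 2: z = 0.1913 + -0.1481i, |z|^2 = 0.0585
Iter 3: z = 0.1880 + -0.1667i, |z|^2 = 0.0631
Iter 4: z = 0.1809 + -0.1727i, |z|^2 = 0.0625
Iter 5: z = 0.1762 + -0.1725i, |z|^2 = 0.0608
Iter 6: z = 0.1747 + -0.1708i, |z|^2 = 0.0597
Iter 7: z = 0.1747 + -0.1697i, |z|^2 = 0.0593
Iter 8: z = 0.1751 + -0.1693i, |z|^2 = 0.0593
Iter 9: z = 0.1753 + -0.1693i, |z|^2 = 0.0594
Iter 10: z = 0.1754 + -0.1694i, |z|^2 = 0.0595
Iter 11: z = 0.1754 + -0.1694i, |z|^2 = 0.0595
Iter 12: z = 0.1754 + -0.1694i, |z|^2 = 0.0595
Iter 13: z = 0.1754 + -0.1694i, |z|^2 = 0.0595
Iter 14: z = 0.1754 + -0.1694i, |z|^2 = 0.0595
Iter 15: z = 0.1754 + -0.1694i, |z|^2 = 0.0595
Iter 16: z = 0.1754 + -0.1694i, |z|^2 = 0.0595
Iter 17: z = 0.1754 + -0.1694i, |z|^2 = 0.0595
Iter 18: z = 0.1754 + -0.1694i, |z|^2 = 0.0595

Answer: 19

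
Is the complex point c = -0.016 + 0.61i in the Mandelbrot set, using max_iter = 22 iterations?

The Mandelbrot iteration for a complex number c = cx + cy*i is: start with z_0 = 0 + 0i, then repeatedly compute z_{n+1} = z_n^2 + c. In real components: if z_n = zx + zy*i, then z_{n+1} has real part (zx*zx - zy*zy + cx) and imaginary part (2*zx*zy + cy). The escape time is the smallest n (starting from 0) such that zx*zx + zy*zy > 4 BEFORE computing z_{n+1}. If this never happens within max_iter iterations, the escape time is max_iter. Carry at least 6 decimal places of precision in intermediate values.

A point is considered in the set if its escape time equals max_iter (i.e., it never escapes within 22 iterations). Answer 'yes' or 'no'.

Answer: yes

Derivation:
z_0 = 0 + 0i, c = -0.0160 + 0.6100i
Iter 1: z = -0.0160 + 0.6100i, |z|^2 = 0.3724
Iter 2: z = -0.3878 + 0.5905i, |z|^2 = 0.4991
Iter 3: z = -0.2142 + 0.1520i, |z|^2 = 0.0690
Iter 4: z = 0.0068 + 0.5449i, |z|^2 = 0.2969
Iter 5: z = -0.3129 + 0.6174i, |z|^2 = 0.4791
Iter 6: z = -0.2993 + 0.2237i, |z|^2 = 0.1396
Iter 7: z = 0.0236 + 0.4761i, |z|^2 = 0.2272
Iter 8: z = -0.2421 + 0.6324i, |z|^2 = 0.4586
Iter 9: z = -0.3574 + 0.3038i, |z|^2 = 0.2200
Iter 10: z = 0.0194 + 0.3929i, |z|^2 = 0.1547
Iter 11: z = -0.1700 + 0.6253i, |z|^2 = 0.4199
Iter 12: z = -0.3781 + 0.3974i, |z|^2 = 0.3009
Iter 13: z = -0.0310 + 0.3095i, |z|^2 = 0.0967
Iter 14: z = -0.1108 + 0.5908i, |z|^2 = 0.3613
Iter 15: z = -0.3528 + 0.4790i, |z|^2 = 0.3539
Iter 16: z = -0.1210 + 0.2720i, |z|^2 = 0.0886
Iter 17: z = -0.0753 + 0.5441i, |z|^2 = 0.3018
Iter 18: z = -0.3064 + 0.5280i, |z|^2 = 0.3727
Iter 19: z = -0.2009 + 0.2864i, |z|^2 = 0.1224
Iter 20: z = -0.0577 + 0.4949i, |z|^2 = 0.2483
Iter 21: z = -0.2576 + 0.5529i, |z|^2 = 0.3721
Did not escape in 22 iterations → in set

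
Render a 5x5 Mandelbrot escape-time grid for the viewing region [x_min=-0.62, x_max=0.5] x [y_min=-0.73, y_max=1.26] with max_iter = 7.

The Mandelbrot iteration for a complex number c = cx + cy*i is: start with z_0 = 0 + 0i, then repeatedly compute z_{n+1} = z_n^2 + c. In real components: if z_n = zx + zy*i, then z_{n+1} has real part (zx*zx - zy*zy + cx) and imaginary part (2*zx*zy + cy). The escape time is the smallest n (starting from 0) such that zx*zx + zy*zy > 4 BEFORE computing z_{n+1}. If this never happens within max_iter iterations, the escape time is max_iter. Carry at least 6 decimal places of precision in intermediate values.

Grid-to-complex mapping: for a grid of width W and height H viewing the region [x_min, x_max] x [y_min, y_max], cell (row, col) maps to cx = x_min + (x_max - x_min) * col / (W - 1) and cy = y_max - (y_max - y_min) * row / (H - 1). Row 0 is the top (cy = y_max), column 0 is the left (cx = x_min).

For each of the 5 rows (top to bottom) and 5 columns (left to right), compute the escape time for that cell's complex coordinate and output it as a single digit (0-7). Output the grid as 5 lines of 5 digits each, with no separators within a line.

Answer: 33322
57753
77775
77775
57763

Derivation:
(row=0, col=0): c = -0.6200 + 1.2600i → escape time 3
(row=0, col=1): c = -0.3400 + 1.2600i → escape time 3
(row=0, col=2): c = -0.0600 + 1.2600i → escape time 3
(row=0, col=3): c = 0.2200 + 1.2600i → escape time 2
(row=0, col=4): c = 0.5000 + 1.2600i → escape time 2
(row=1, col=0): c = -0.6200 + 0.7625i → escape time 5
(row=1, col=1): c = -0.3400 + 0.7625i → escape time 7
(row=1, col=2): c = -0.0600 + 0.7625i → escape time 7
(row=1, col=3): c = 0.2200 + 0.7625i → escape time 5
(row=1, col=4): c = 0.5000 + 0.7625i → escape time 3
(row=2, col=0): c = -0.6200 + 0.2650i → escape time 7
(row=2, col=1): c = -0.3400 + 0.2650i → escape time 7
(row=2, col=2): c = -0.0600 + 0.2650i → escape time 7
(row=2, col=3): c = 0.2200 + 0.2650i → escape time 7
(row=2, col=4): c = 0.5000 + 0.2650i → escape time 5
(row=3, col=0): c = -0.6200 + -0.2325i → escape time 7
(row=3, col=1): c = -0.3400 + -0.2325i → escape time 7
(row=3, col=2): c = -0.0600 + -0.2325i → escape time 7
(row=3, col=3): c = 0.2200 + -0.2325i → escape time 7
(row=3, col=4): c = 0.5000 + -0.2325i → escape time 5
(row=4, col=0): c = -0.6200 + -0.7300i → escape time 5
(row=4, col=1): c = -0.3400 + -0.7300i → escape time 7
(row=4, col=2): c = -0.0600 + -0.7300i → escape time 7
(row=4, col=3): c = 0.2200 + -0.7300i → escape time 6
(row=4, col=4): c = 0.5000 + -0.7300i → escape time 3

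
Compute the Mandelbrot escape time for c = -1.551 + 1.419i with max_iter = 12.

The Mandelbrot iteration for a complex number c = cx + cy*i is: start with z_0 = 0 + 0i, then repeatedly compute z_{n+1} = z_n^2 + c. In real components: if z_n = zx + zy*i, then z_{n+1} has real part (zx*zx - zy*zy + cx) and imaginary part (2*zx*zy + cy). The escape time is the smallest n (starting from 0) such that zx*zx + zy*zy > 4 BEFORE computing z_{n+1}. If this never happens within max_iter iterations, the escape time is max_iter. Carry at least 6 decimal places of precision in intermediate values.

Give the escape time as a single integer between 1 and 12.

z_0 = 0 + 0i, c = -1.5510 + 1.4190i
Iter 1: z = -1.5510 + 1.4190i, |z|^2 = 4.4192
Escaped at iteration 1

Answer: 1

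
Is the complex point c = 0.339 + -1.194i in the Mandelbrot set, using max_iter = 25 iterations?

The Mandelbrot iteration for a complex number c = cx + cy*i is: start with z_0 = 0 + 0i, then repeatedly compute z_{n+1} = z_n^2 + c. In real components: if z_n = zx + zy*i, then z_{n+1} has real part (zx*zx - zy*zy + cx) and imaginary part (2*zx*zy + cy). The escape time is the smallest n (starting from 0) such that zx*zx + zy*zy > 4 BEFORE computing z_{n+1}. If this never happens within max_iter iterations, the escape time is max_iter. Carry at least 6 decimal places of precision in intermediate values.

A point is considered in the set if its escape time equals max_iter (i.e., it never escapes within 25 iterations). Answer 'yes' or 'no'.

Answer: no

Derivation:
z_0 = 0 + 0i, c = 0.3390 + -1.1940i
Iter 1: z = 0.3390 + -1.1940i, |z|^2 = 1.5406
Iter 2: z = -0.9717 + -2.0035i, |z|^2 = 4.9584
Escaped at iteration 2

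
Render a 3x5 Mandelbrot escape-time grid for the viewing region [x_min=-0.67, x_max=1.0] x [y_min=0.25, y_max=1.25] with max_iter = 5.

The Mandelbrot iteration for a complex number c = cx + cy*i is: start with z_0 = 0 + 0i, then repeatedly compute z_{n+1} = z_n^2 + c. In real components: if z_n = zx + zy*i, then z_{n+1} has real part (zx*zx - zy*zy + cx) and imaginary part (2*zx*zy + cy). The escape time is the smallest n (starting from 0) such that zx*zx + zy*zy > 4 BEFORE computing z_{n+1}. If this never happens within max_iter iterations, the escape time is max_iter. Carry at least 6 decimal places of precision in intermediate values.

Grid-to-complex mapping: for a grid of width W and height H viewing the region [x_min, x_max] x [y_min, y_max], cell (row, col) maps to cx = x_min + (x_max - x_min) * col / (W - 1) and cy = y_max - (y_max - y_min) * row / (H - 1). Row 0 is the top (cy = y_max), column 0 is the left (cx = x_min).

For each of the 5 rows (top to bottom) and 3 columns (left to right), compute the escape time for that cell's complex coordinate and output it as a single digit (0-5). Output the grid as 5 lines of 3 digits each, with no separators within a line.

(row=0, col=0): c = -0.6700 + 1.2500i → escape time 3
(row=0, col=1): c = 0.1650 + 1.2500i → escape time 2
(row=0, col=2): c = 1.0000 + 1.2500i → escape time 2
(row=1, col=0): c = -0.6700 + 1.0000i → escape time 4
(row=1, col=1): c = 0.1650 + 1.0000i → escape time 4
(row=1, col=2): c = 1.0000 + 1.0000i → escape time 2
(row=2, col=0): c = -0.6700 + 0.7500i → escape time 4
(row=2, col=1): c = 0.1650 + 0.7500i → escape time 5
(row=2, col=2): c = 1.0000 + 0.7500i → escape time 2
(row=3, col=0): c = -0.6700 + 0.5000i → escape time 5
(row=3, col=1): c = 0.1650 + 0.5000i → escape time 5
(row=3, col=2): c = 1.0000 + 0.5000i → escape time 2
(row=4, col=0): c = -0.6700 + 0.2500i → escape time 5
(row=4, col=1): c = 0.1650 + 0.2500i → escape time 5
(row=4, col=2): c = 1.0000 + 0.2500i → escape time 2

Answer: 322
442
452
552
552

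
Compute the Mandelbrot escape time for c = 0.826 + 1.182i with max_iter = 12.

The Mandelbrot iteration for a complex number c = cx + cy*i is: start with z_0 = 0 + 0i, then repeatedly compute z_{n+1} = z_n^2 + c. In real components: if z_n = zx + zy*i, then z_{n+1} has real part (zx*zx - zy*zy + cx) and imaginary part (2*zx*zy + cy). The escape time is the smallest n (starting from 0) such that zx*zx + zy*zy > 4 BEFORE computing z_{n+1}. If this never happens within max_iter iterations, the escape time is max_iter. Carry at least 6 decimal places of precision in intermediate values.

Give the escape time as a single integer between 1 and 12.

z_0 = 0 + 0i, c = 0.8260 + 1.1820i
Iter 1: z = 0.8260 + 1.1820i, |z|^2 = 2.0794
Iter 2: z = 0.1112 + 3.1347i, |z|^2 = 9.8385
Escaped at iteration 2

Answer: 2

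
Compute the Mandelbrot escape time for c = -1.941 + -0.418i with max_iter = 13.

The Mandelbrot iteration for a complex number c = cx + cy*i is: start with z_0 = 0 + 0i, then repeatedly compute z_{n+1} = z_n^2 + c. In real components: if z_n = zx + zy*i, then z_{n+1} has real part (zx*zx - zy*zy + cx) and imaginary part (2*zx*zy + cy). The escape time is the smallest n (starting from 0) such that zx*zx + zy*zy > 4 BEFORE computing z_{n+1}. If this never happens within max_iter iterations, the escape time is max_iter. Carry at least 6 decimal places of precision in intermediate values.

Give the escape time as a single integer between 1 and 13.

z_0 = 0 + 0i, c = -1.9410 + -0.4180i
Iter 1: z = -1.9410 + -0.4180i, |z|^2 = 3.9422
Iter 2: z = 1.6518 + 1.2047i, |z|^2 = 4.1795
Escaped at iteration 2

Answer: 2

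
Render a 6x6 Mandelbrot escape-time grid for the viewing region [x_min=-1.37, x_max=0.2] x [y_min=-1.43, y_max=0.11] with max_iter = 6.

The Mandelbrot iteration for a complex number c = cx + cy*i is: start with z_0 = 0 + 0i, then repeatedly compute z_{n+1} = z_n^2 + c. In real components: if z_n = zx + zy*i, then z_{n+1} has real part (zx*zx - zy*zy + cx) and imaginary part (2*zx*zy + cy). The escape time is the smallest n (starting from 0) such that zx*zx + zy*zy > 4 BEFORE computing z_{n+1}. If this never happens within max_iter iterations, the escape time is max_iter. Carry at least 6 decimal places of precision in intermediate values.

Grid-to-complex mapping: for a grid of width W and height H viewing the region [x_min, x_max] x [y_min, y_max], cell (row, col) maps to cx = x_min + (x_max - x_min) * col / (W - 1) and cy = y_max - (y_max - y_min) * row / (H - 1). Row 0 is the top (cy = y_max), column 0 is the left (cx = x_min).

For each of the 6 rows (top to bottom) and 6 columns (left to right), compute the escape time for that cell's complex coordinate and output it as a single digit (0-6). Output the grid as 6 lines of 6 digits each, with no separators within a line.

(row=0, col=0): c = -1.3700 + 0.1100i → escape time 6
(row=0, col=1): c = -1.0560 + 0.1100i → escape time 6
(row=0, col=2): c = -0.7420 + 0.1100i → escape time 6
(row=0, col=3): c = -0.4280 + 0.1100i → escape time 6
(row=0, col=4): c = -0.1140 + 0.1100i → escape time 6
(row=0, col=5): c = 0.2000 + 0.1100i → escape time 6
(row=1, col=0): c = -1.3700 + -0.1980i → escape time 6
(row=1, col=1): c = -1.0560 + -0.1980i → escape time 6
(row=1, col=2): c = -0.7420 + -0.1980i → escape time 6
(row=1, col=3): c = -0.4280 + -0.1980i → escape time 6
(row=1, col=4): c = -0.1140 + -0.1980i → escape time 6
(row=1, col=5): c = 0.2000 + -0.1980i → escape time 6
(row=2, col=0): c = -1.3700 + -0.5060i → escape time 3
(row=2, col=1): c = -1.0560 + -0.5060i → escape time 5
(row=2, col=2): c = -0.7420 + -0.5060i → escape time 6
(row=2, col=3): c = -0.4280 + -0.5060i → escape time 6
(row=2, col=4): c = -0.1140 + -0.5060i → escape time 6
(row=2, col=5): c = 0.2000 + -0.5060i → escape time 6
(row=3, col=0): c = -1.3700 + -0.8140i → escape time 3
(row=3, col=1): c = -1.0560 + -0.8140i → escape time 3
(row=3, col=2): c = -0.7420 + -0.8140i → escape time 4
(row=3, col=3): c = -0.4280 + -0.8140i → escape time 6
(row=3, col=4): c = -0.1140 + -0.8140i → escape time 6
(row=3, col=5): c = 0.2000 + -0.8140i → escape time 5
(row=4, col=0): c = -1.3700 + -1.1220i → escape time 2
(row=4, col=1): c = -1.0560 + -1.1220i → escape time 3
(row=4, col=2): c = -0.7420 + -1.1220i → escape time 3
(row=4, col=3): c = -0.4280 + -1.1220i → escape time 4
(row=4, col=4): c = -0.1140 + -1.1220i → escape time 5
(row=4, col=5): c = 0.2000 + -1.1220i → escape time 3
(row=5, col=0): c = -1.3700 + -1.4300i → escape time 2
(row=5, col=1): c = -1.0560 + -1.4300i → escape time 2
(row=5, col=2): c = -0.7420 + -1.4300i → escape time 2
(row=5, col=3): c = -0.4280 + -1.4300i → escape time 2
(row=5, col=4): c = -0.1140 + -1.4300i → escape time 2
(row=5, col=5): c = 0.2000 + -1.4300i → escape time 2

Answer: 666666
666666
356666
334665
233453
222222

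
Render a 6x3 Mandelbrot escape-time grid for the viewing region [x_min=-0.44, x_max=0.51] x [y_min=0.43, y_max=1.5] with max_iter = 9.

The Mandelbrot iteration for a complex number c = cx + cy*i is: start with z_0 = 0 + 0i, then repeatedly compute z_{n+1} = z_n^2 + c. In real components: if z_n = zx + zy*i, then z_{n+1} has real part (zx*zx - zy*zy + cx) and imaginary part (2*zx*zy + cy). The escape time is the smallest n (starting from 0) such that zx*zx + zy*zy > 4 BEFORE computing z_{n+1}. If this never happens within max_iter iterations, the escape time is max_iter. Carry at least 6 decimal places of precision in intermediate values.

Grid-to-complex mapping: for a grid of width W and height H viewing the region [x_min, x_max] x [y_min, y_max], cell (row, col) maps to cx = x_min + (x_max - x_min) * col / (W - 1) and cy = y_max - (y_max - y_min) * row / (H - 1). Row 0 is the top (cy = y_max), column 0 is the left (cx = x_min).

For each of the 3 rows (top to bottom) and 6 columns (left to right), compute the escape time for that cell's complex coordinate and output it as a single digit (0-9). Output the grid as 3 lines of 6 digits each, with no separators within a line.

Answer: 222222
469433
999995

Derivation:
(row=0, col=0): c = -0.4400 + 1.5000i → escape time 2
(row=0, col=1): c = -0.2500 + 1.5000i → escape time 2
(row=0, col=2): c = -0.0600 + 1.5000i → escape time 2
(row=0, col=3): c = 0.1300 + 1.5000i → escape time 2
(row=0, col=4): c = 0.3200 + 1.5000i → escape time 2
(row=0, col=5): c = 0.5100 + 1.5000i → escape time 2
(row=1, col=0): c = -0.4400 + 0.9650i → escape time 4
(row=1, col=1): c = -0.2500 + 0.9650i → escape time 6
(row=1, col=2): c = -0.0600 + 0.9650i → escape time 9
(row=1, col=3): c = 0.1300 + 0.9650i → escape time 4
(row=1, col=4): c = 0.3200 + 0.9650i → escape time 3
(row=1, col=5): c = 0.5100 + 0.9650i → escape time 3
(row=2, col=0): c = -0.4400 + 0.4300i → escape time 9
(row=2, col=1): c = -0.2500 + 0.4300i → escape time 9
(row=2, col=2): c = -0.0600 + 0.4300i → escape time 9
(row=2, col=3): c = 0.1300 + 0.4300i → escape time 9
(row=2, col=4): c = 0.3200 + 0.4300i → escape time 9
(row=2, col=5): c = 0.5100 + 0.4300i → escape time 5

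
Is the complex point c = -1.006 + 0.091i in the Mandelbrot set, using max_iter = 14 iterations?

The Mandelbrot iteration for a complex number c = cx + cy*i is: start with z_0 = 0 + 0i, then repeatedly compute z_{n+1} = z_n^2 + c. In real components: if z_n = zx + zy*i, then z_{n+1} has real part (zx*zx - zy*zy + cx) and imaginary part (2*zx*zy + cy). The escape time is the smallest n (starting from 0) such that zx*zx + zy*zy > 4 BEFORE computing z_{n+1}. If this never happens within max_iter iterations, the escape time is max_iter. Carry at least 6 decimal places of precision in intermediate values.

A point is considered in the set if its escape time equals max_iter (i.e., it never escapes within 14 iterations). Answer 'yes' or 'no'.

z_0 = 0 + 0i, c = -1.0060 + 0.0910i
Iter 1: z = -1.0060 + 0.0910i, |z|^2 = 1.0203
Iter 2: z = -0.0022 + -0.0921i, |z|^2 = 0.0085
Iter 3: z = -1.0145 + 0.0914i, |z|^2 = 1.0375
Iter 4: z = 0.0148 + -0.0945i, |z|^2 = 0.0091
Iter 5: z = -1.0147 + 0.0882i, |z|^2 = 1.0374
Iter 6: z = 0.0158 + -0.0880i, |z|^2 = 0.0080
Iter 7: z = -1.0135 + 0.0882i, |z|^2 = 1.0349
Iter 8: z = 0.0134 + -0.0878i, |z|^2 = 0.0079
Iter 9: z = -1.0135 + 0.0886i, |z|^2 = 1.0351
Iter 10: z = 0.0134 + -0.0887i, |z|^2 = 0.0080
Iter 11: z = -1.0137 + 0.0886i, |z|^2 = 1.0354
Iter 12: z = 0.0137 + -0.0887i, |z|^2 = 0.0081
Iter 13: z = -1.0137 + 0.0886i, |z|^2 = 1.0354
Did not escape in 14 iterations → in set

Answer: yes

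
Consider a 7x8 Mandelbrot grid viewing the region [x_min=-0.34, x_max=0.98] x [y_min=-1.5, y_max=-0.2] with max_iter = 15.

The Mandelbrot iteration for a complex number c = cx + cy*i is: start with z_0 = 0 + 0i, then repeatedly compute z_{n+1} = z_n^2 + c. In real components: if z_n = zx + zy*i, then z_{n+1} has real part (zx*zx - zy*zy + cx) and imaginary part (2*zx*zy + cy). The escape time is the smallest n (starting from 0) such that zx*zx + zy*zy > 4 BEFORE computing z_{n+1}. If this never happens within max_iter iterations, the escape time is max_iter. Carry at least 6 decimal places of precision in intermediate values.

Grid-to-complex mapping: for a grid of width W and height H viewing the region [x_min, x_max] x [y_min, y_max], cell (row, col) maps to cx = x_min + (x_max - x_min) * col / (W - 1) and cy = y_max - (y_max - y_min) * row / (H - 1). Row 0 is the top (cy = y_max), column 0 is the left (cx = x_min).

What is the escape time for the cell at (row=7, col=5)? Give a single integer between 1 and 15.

Answer: 2

Derivation:
z_0 = 0 + 0i, c = 0.7600 + -1.5000i
Iter 1: z = 0.7600 + -1.5000i, |z|^2 = 2.8276
Iter 2: z = -0.9124 + -3.7800i, |z|^2 = 15.1209
Escaped at iteration 2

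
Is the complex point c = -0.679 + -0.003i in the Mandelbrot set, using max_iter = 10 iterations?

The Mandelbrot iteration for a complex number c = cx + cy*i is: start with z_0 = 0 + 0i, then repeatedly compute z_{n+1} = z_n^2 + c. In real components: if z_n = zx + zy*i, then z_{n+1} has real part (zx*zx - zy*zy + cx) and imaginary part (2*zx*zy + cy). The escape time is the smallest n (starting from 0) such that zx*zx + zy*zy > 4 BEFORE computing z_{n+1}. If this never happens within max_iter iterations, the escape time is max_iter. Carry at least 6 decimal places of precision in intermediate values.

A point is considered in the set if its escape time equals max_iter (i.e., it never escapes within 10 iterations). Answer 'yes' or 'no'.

Answer: yes

Derivation:
z_0 = 0 + 0i, c = -0.6790 + -0.0030i
Iter 1: z = -0.6790 + -0.0030i, |z|^2 = 0.4611
Iter 2: z = -0.2180 + 0.0011i, |z|^2 = 0.0475
Iter 3: z = -0.6315 + -0.0035i, |z|^2 = 0.3988
Iter 4: z = -0.2802 + 0.0014i, |z|^2 = 0.0785
Iter 5: z = -0.6005 + -0.0038i, |z|^2 = 0.3606
Iter 6: z = -0.3184 + 0.0015i, |z|^2 = 0.1014
Iter 7: z = -0.5776 + -0.0040i, |z|^2 = 0.3336
Iter 8: z = -0.3454 + 0.0016i, |z|^2 = 0.1193
Iter 9: z = -0.5597 + -0.0041i, |z|^2 = 0.3133
Did not escape in 10 iterations → in set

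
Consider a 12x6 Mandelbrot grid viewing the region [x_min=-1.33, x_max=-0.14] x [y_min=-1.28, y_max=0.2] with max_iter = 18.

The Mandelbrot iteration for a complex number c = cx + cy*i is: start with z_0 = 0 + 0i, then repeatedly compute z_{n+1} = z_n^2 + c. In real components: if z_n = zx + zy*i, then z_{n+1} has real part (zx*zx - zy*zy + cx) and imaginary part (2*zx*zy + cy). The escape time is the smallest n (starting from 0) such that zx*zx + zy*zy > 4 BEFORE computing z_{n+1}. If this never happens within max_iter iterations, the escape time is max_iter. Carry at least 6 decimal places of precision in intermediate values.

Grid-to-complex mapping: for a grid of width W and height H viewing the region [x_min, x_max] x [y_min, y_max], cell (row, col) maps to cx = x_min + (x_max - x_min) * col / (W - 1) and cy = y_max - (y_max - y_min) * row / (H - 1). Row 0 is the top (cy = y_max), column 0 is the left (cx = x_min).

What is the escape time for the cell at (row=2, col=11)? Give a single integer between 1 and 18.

Answer: 18

Derivation:
z_0 = 0 + 0i, c = -0.1400 + -0.3920i
Iter 1: z = -0.1400 + -0.3920i, |z|^2 = 0.1733
Iter 2: z = -0.2741 + -0.2822i, |z|^2 = 0.1548
Iter 3: z = -0.1445 + -0.2373i, |z|^2 = 0.0772
Iter 4: z = -0.1754 + -0.3234i, |z|^2 = 0.1354
Iter 5: z = -0.2138 + -0.2785i, |z|^2 = 0.1233
Iter 6: z = -0.1719 + -0.2729i, |z|^2 = 0.1040
Iter 7: z = -0.1849 + -0.2982i, |z|^2 = 0.1231
Iter 8: z = -0.1947 + -0.2817i, |z|^2 = 0.1173
Iter 9: z = -0.1814 + -0.2823i, |z|^2 = 0.1126
Iter 10: z = -0.1868 + -0.2896i, |z|^2 = 0.1187
Iter 11: z = -0.1890 + -0.2838i, |z|^2 = 0.1163
Iter 12: z = -0.1849 + -0.2847i, |z|^2 = 0.1152
Iter 13: z = -0.1869 + -0.2867i, |z|^2 = 0.1171
Iter 14: z = -0.1873 + -0.2848i, |z|^2 = 0.1162
Iter 15: z = -0.1860 + -0.2853i, |z|^2 = 0.1160
Iter 16: z = -0.1868 + -0.2858i, |z|^2 = 0.1166
Iter 17: z = -0.1868 + -0.2852i, |z|^2 = 0.1162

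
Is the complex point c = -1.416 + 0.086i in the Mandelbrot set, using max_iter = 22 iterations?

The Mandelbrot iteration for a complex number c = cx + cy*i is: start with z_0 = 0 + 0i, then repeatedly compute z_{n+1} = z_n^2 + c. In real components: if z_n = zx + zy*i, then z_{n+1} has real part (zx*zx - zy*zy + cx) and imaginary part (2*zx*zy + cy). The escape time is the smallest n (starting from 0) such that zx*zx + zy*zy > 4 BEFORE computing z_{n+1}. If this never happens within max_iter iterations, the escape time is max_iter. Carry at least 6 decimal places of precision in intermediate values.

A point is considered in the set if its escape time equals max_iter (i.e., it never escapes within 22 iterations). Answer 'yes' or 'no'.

Answer: no

Derivation:
z_0 = 0 + 0i, c = -1.4160 + 0.0860i
Iter 1: z = -1.4160 + 0.0860i, |z|^2 = 2.0125
Iter 2: z = 0.5817 + -0.1576i, |z|^2 = 0.3632
Iter 3: z = -1.1025 + -0.0973i, |z|^2 = 1.2250
Iter 4: z = -0.2100 + 0.3005i, |z|^2 = 0.1344
Iter 5: z = -1.4622 + -0.0402i, |z|^2 = 2.1397
Iter 6: z = 0.7205 + 0.2036i, |z|^2 = 0.5605
Iter 7: z = -0.9384 + 0.3793i, |z|^2 = 1.0244
Iter 8: z = -0.6793 + -0.6258i, |z|^2 = 0.8532
Iter 9: z = -1.3462 + 0.9363i, |z|^2 = 2.6889
Iter 10: z = -0.4805 + -2.4349i, |z|^2 = 6.1598
Escaped at iteration 10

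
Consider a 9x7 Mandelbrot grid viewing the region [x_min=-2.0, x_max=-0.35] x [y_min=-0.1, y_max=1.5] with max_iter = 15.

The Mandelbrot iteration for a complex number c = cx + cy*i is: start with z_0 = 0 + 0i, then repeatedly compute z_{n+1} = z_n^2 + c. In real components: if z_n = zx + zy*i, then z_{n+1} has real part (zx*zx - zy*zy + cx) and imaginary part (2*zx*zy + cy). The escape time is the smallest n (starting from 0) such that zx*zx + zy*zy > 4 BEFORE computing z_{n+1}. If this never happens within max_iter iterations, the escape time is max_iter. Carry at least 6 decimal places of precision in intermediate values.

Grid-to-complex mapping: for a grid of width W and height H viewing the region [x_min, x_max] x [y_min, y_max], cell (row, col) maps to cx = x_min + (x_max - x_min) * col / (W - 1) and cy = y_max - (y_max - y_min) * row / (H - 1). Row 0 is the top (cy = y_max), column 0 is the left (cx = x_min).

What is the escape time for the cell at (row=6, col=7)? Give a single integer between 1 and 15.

Answer: 15

Derivation:
z_0 = 0 + 0i, c = -0.5563 + -0.1000i
Iter 1: z = -0.5563 + -0.1000i, |z|^2 = 0.3194
Iter 2: z = -0.2568 + 0.0113i, |z|^2 = 0.0661
Iter 3: z = -0.4904 + -0.1058i, |z|^2 = 0.2517
Iter 4: z = -0.3269 + 0.0038i, |z|^2 = 0.1069
Iter 5: z = -0.4494 + -0.1025i, |z|^2 = 0.2124
Iter 6: z = -0.3648 + -0.0079i, |z|^2 = 0.1331
Iter 7: z = -0.4232 + -0.0942i, |z|^2 = 0.1880
Iter 8: z = -0.3860 + -0.0202i, |z|^2 = 0.1494
Iter 9: z = -0.4077 + -0.0844i, |z|^2 = 0.1733
Iter 10: z = -0.3972 + -0.0312i, |z|^2 = 0.1587
Iter 11: z = -0.3995 + -0.0752i, |z|^2 = 0.1652
Iter 12: z = -0.4023 + -0.0399i, |z|^2 = 0.1635
Iter 13: z = -0.3960 + -0.0679i, |z|^2 = 0.1614
Iter 14: z = -0.4041 + -0.0462i, |z|^2 = 0.1654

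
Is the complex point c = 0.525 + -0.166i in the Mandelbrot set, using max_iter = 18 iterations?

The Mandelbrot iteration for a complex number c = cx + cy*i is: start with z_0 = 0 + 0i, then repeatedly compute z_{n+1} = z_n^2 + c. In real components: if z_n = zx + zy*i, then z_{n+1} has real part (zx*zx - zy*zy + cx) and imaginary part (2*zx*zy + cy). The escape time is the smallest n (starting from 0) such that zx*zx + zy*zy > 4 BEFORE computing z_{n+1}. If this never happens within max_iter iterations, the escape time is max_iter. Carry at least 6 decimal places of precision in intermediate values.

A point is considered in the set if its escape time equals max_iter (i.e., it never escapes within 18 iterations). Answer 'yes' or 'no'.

z_0 = 0 + 0i, c = 0.5250 + -0.1660i
Iter 1: z = 0.5250 + -0.1660i, |z|^2 = 0.3032
Iter 2: z = 0.7731 + -0.3403i, |z|^2 = 0.7134
Iter 3: z = 1.0068 + -0.6922i, |z|^2 = 1.4928
Iter 4: z = 1.0596 + -1.5598i, |z|^2 = 3.5557
Iter 5: z = -0.7850 + -3.4716i, |z|^2 = 12.6680
Escaped at iteration 5

Answer: no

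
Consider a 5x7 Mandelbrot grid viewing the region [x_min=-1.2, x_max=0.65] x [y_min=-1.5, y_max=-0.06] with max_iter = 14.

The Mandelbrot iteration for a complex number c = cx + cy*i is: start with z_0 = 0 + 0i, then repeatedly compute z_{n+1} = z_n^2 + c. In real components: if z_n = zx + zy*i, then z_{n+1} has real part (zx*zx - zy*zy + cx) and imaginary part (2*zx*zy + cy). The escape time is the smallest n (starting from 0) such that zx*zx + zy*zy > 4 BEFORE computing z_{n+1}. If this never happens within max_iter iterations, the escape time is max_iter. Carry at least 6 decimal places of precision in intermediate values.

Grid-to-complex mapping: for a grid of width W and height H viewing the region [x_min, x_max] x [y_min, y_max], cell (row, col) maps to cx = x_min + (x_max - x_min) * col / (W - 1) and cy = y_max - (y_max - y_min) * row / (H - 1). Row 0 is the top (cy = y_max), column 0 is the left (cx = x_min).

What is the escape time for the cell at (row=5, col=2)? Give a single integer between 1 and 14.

z_0 = 0 + 0i, c = -0.2750 + -1.2600i
Iter 1: z = -0.2750 + -1.2600i, |z|^2 = 1.6632
Iter 2: z = -1.7870 + -0.5670i, |z|^2 = 3.5148
Iter 3: z = 2.5968 + 0.7664i, |z|^2 = 7.3307
Escaped at iteration 3

Answer: 3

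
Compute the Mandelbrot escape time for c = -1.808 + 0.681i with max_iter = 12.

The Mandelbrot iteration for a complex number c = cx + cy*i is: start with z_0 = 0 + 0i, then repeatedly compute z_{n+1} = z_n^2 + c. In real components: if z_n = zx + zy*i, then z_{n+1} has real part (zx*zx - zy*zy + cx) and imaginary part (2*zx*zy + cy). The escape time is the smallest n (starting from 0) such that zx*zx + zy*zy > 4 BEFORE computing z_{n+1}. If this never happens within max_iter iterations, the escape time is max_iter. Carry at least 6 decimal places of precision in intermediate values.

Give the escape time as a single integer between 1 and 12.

z_0 = 0 + 0i, c = -1.8080 + 0.6810i
Iter 1: z = -1.8080 + 0.6810i, |z|^2 = 3.7326
Iter 2: z = 0.9971 + -1.7815i, |z|^2 = 4.1679
Escaped at iteration 2

Answer: 2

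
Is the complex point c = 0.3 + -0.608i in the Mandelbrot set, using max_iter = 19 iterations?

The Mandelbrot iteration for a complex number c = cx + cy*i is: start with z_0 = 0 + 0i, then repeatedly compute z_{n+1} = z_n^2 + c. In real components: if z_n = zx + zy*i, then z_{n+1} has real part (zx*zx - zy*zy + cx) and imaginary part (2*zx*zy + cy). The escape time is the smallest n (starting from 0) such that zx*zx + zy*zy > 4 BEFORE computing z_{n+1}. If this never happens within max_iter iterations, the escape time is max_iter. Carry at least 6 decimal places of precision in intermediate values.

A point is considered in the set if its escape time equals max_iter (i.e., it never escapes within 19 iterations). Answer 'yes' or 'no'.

Answer: no

Derivation:
z_0 = 0 + 0i, c = 0.3000 + -0.6080i
Iter 1: z = 0.3000 + -0.6080i, |z|^2 = 0.4597
Iter 2: z = 0.0203 + -0.9728i, |z|^2 = 0.9468
Iter 3: z = -0.6459 + -0.6476i, |z|^2 = 0.8366
Iter 4: z = 0.2979 + 0.2286i, |z|^2 = 0.1410
Iter 5: z = 0.3365 + -0.4718i, |z|^2 = 0.3359
Iter 6: z = 0.1906 + -0.9255i, |z|^2 = 0.8929
Iter 7: z = -0.5203 + -0.9608i, |z|^2 = 1.1939
Iter 8: z = -0.3525 + 0.3918i, |z|^2 = 0.2777
Iter 9: z = 0.2707 + -0.8842i, |z|^2 = 0.8551
Iter 10: z = -0.4085 + -1.0867i, |z|^2 = 1.3479
Iter 11: z = -0.7141 + 0.2799i, |z|^2 = 0.5883
Iter 12: z = 0.7316 + -1.0077i, |z|^2 = 1.5508
Iter 13: z = -0.1803 + -2.0826i, |z|^2 = 4.3696
Escaped at iteration 13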